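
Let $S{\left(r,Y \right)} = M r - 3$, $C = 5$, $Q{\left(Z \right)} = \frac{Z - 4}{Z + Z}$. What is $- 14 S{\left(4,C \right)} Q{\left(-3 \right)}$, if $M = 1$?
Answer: $- \frac{49}{3} \approx -16.333$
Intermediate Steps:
$Q{\left(Z \right)} = \frac{-4 + Z}{2 Z}$
$S{\left(r,Y \right)} = -3 + r$ ($S{\left(r,Y \right)} = 1 r - 3 = r - 3 = -3 + r$)
$- 14 S{\left(4,C \right)} Q{\left(-3 \right)} = - 14 \left(-3 + 4\right) \frac{-4 - 3}{2 \left(-3\right)} = \left(-14\right) 1 \cdot \frac{1}{2} \left(- \frac{1}{3}\right) \left(-7\right) = \left(-14\right) \frac{7}{6} = - \frac{49}{3}$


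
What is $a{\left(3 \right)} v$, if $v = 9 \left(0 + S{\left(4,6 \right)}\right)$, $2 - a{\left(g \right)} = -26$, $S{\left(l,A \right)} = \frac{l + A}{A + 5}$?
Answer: $\frac{2520}{11} \approx 229.09$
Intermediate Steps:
$S{\left(l,A \right)} = \frac{A + l}{5 + A}$
$a{\left(g \right)} = 28$ ($a{\left(g \right)} = 2 - -26 = 2 + 26 = 28$)
$v = \frac{90}{11}$ ($v = 9 \left(0 + \frac{6 + 4}{5 + 6}\right) = 9 \left(0 + \frac{1}{11} \cdot 10\right) = 9 \left(0 + \frac{10}{11}\right) = 9 \cdot \frac{10}{11} = \frac{90}{11} \approx 8.1818$)
$a{\left(3 \right)} v = 28 \cdot \frac{90}{11} = \frac{2520}{11}$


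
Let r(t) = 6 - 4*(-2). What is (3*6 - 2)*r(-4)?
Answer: 224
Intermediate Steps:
r(t) = 14 (r(t) = 6 + 8 = 14)
(3*6 - 2)*r(-4) = (3*6 - 2)*14 = (18 - 2)*14 = 16*14 = 224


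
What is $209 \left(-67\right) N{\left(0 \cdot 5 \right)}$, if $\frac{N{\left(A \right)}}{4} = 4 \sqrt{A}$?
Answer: $0$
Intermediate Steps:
$N{\left(A \right)} = 16 \sqrt{A}$ ($N{\left(A \right)} = 4 \cdot 4 \sqrt{A} = 16 \sqrt{A}$)
$209 \left(-67\right) N{\left(0 \cdot 5 \right)} = 209 \left(-67\right) 16 \sqrt{0 \cdot 5} = - 14003 \cdot 16 \sqrt{0} = - 14003 \cdot 16 \cdot 0 = \left(-14003\right) 0 = 0$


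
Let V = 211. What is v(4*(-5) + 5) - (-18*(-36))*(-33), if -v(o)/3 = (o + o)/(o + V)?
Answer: 2095677/98 ≈ 21384.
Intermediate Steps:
v(o) = -6*o/(211 + o) (v(o) = -3*(o + o)/(o + 211) = -3*2*o/(211 + o) = -6*o/(211 + o))
v(4*(-5) + 5) - (-18*(-36))*(-33) = -6*(4*(-5) + 5)/(211 + (4*(-5) + 5)) - (-18*(-36))*(-33) = -6*(-20 + 5)/(211 + (-20 + 5)) - 648*(-33) = -6*(-15)/(211 - 15) - 1*(-21384) = -6*(-15)/196 + 21384 = -6*(-15)*1/196 + 21384 = 45/98 + 21384 = 2095677/98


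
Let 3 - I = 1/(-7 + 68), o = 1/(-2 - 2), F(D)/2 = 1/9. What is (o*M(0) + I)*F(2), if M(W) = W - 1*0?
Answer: 364/549 ≈ 0.66302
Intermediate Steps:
M(W) = W (M(W) = W + 0 = W)
F(D) = 2/9
o = -¼ (o = 1/(-4) = -¼ ≈ -0.25000)
I = 182/61 (I = 3 - 1/(-7 + 68) = 3 - 1/61 = 182/61 ≈ 2.9836)
(o*M(0) + I)*F(2) = (-¼*0 + 182/61)*(2/9) = (0 + 182/61)*(2/9) = (182/61)*(2/9) = 364/549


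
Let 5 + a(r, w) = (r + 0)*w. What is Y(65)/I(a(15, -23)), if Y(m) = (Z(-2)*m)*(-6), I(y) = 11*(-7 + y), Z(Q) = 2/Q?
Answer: -130/1309 ≈ -0.099312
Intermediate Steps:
a(r, w) = -5 + r*w (a(r, w) = -5 + (r + 0)*w = -5 + r*w)
I(y) = -77 + 11*y
Y(m) = 6*m (Y(m) = ((2/(-2))*m)*(-6) = ((2*(-1/2))*m)*(-6) = -m*(-6) = 6*m)
Y(65)/I(a(15, -23)) = (6*65)/(-77 + 11*(-5 + 15*(-23))) = 390/(-77 + 11*(-5 - 345)) = 390/(-77 + 11*(-350)) = 390/(-77 - 3850) = 390/(-3927) = 390*(-1/3927) = -130/1309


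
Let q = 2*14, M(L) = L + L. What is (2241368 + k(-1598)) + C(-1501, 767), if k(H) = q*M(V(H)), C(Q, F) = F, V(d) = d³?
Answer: -228514672617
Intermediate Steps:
M(L) = 2*L
q = 28
k(H) = 56*H³ (k(H) = 28*(2*H³) = 56*H³)
(2241368 + k(-1598)) + C(-1501, 767) = (2241368 + 56*(-1598)³) + 767 = (2241368 + 56*(-4080659192)) + 767 = (2241368 - 228516914752) + 767 = -228514673384 + 767 = -228514672617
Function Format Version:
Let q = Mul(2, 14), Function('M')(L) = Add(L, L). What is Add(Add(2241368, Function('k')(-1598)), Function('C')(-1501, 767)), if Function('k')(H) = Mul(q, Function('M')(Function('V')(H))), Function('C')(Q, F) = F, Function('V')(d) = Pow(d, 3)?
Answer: -228514672617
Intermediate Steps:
Function('M')(L) = Mul(2, L)
q = 28
Function('k')(H) = Mul(56, Pow(H, 3)) (Function('k')(H) = Mul(28, Mul(2, Pow(H, 3))) = Mul(56, Pow(H, 3)))
Add(Add(2241368, Function('k')(-1598)), Function('C')(-1501, 767)) = Add(Add(2241368, Mul(56, Pow(-1598, 3))), 767) = Add(Add(2241368, Mul(56, -4080659192)), 767) = Add(Add(2241368, -228516914752), 767) = Add(-228514673384, 767) = -228514672617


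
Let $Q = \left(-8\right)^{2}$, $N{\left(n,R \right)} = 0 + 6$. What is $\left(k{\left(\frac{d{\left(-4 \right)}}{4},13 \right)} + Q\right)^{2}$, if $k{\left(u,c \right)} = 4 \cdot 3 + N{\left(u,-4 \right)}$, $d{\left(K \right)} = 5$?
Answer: $6724$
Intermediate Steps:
$N{\left(n,R \right)} = 6$
$Q = 64$
$k{\left(u,c \right)} = 18$ ($k{\left(u,c \right)} = 4 \cdot 3 + 6 = 12 + 6 = 18$)
$\left(k{\left(\frac{d{\left(-4 \right)}}{4},13 \right)} + Q\right)^{2} = \left(18 + 64\right)^{2} = 82^{2} = 6724$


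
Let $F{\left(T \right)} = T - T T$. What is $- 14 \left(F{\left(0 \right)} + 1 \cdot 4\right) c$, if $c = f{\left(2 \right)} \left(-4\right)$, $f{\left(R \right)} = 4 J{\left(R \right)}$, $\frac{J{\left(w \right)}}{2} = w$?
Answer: $3584$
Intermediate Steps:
$J{\left(w \right)} = 2 w$
$f{\left(R \right)} = 8 R$ ($f{\left(R \right)} = 4 \cdot 2 R = 8 R$)
$F{\left(T \right)} = T - T^{2}$
$c = -64$ ($c = 8 \cdot 2 \left(-4\right) = 16 \left(-4\right) = -64$)
$- 14 \left(F{\left(0 \right)} + 1 \cdot 4\right) c = - 14 \left(0 \left(1 - 0\right) + 1 \cdot 4\right) \left(-64\right) = - 14 \left(0 \left(1 + 0\right) + 4\right) \left(-64\right) = - 14 \left(0 \cdot 1 + 4\right) \left(-64\right) = - 14 \left(0 + 4\right) \left(-64\right) = \left(-14\right) 4 \left(-64\right) = \left(-56\right) \left(-64\right) = 3584$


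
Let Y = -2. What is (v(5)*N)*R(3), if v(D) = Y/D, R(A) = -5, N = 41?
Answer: 82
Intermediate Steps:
v(D) = -2/D
(v(5)*N)*R(3) = (-2/5*41)*(-5) = (-2*1/5*41)*(-5) = -2/5*41*(-5) = -82/5*(-5) = 82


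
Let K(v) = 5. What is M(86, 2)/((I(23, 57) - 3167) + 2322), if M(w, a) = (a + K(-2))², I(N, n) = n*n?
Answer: 49/2404 ≈ 0.020383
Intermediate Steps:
I(N, n) = n²
M(w, a) = (5 + a)² (M(w, a) = (a + 5)² = (5 + a)²)
M(86, 2)/((I(23, 57) - 3167) + 2322) = (5 + 2)²/((57² - 3167) + 2322) = 7²/((3249 - 3167) + 2322) = 49/(82 + 2322) = 49/2404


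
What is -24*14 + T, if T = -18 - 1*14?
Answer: -368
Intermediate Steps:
T = -32 (T = -18 - 14 = -32)
-24*14 + T = -24*14 - 32 = -336 - 32 = -368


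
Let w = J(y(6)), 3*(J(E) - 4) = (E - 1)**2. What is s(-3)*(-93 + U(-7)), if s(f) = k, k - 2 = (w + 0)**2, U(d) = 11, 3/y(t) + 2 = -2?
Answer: -2570249/1152 ≈ -2231.1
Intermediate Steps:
y(t) = -3/4 (y(t) = 3/(-2 - 2) = 3/(-4) = 3*(-1/4) = -3/4)
J(E) = 4 + (-1 + E)**2/3 (J(E) = 4 + (E - 1)**2/3 = 4 + (-1 + E)**2/3)
w = 241/48 (w = 4 + (-1 - 3/4)**2/3 = 4 + (-7/4)**2/3 = 4 + (1/3)*(49/16) = 4 + 49/48 = 241/48 ≈ 5.0208)
k = 62689/2304 (k = 2 + (241/48 + 0)**2 = 2 + (241/48)**2 = 2 + 58081/2304 = 62689/2304 ≈ 27.209)
s(f) = 62689/2304
s(-3)*(-93 + U(-7)) = 62689*(-93 + 11)/2304 = (62689/2304)*(-82) = -2570249/1152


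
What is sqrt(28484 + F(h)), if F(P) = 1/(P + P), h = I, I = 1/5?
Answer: sqrt(113946)/2 ≈ 168.78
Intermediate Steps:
I = 1/5 ≈ 0.20000
h = 1/5 ≈ 0.20000
F(P) = 1/(2*P)
sqrt(28484 + F(h)) = sqrt(28484 + 1/(2*(1/5))) = sqrt(28484 + (1/2)*5) = sqrt(28484 + 5/2) = sqrt(56973/2) = sqrt(113946)/2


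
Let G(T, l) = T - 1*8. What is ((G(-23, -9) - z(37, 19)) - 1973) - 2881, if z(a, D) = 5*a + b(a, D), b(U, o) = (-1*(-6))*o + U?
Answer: -5221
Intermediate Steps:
b(U, o) = U + 6*o (b(U, o) = 6*o + U = U + 6*o)
G(T, l) = -8 + T (G(T, l) = T - 8 = -8 + T)
z(a, D) = 6*D + 6*a (z(a, D) = 5*a + (a + 6*D) = 6*D + 6*a)
((G(-23, -9) - z(37, 19)) - 1973) - 2881 = (((-8 - 23) - (6*19 + 6*37)) - 1973) - 2881 = ((-31 - (114 + 222)) - 1973) - 2881 = ((-31 - 1*336) - 1973) - 2881 = ((-31 - 336) - 1973) - 2881 = (-367 - 1973) - 2881 = -2340 - 2881 = -5221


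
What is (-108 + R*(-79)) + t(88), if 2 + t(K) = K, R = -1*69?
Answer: 5429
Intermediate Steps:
R = -69
t(K) = -2 + K
(-108 + R*(-79)) + t(88) = (-108 - 69*(-79)) + (-2 + 88) = (-108 + 5451) + 86 = 5343 + 86 = 5429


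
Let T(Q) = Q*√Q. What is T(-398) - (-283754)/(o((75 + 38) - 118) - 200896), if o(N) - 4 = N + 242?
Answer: -283754/200655 - 398*I*√398 ≈ -1.4141 - 7940.1*I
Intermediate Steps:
o(N) = 246 + N (o(N) = 4 + (N + 242) = 4 + (242 + N) = 246 + N)
T(Q) = Q^(3/2)
T(-398) - (-283754)/(o((75 + 38) - 118) - 200896) = (-398)^(3/2) - (-283754)/((246 + ((75 + 38) - 118)) - 200896) = -398*I*√398 - (-283754)/((246 + (113 - 118)) - 200896) = -398*I*√398 - (-283754)/((246 - 5) - 200896) = -398*I*√398 - (-283754)/(241 - 200896) = -398*I*√398 - (-283754)/(-200655) = -398*I*√398 - (-283754)*(-1)/200655 = -398*I*√398 - 1*283754/200655 = -398*I*√398 - 283754/200655 = -283754/200655 - 398*I*√398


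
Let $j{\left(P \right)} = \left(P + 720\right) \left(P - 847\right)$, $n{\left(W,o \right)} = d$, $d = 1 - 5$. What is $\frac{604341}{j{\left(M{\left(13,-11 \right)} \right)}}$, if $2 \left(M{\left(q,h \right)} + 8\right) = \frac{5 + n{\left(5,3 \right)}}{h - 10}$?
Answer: $- \frac{1066057524}{1073846633} \approx -0.99275$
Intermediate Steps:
$d = -4$
$n{\left(W,o \right)} = -4$
$M{\left(q,h \right)} = -8 + \frac{1}{2 \left(-10 + h\right)}$ ($M{\left(q,h \right)} = -8 + \frac{\left(5 - 4\right) \frac{1}{h - 10}}{2} = -8 + \frac{1 \frac{1}{-10 + h}}{2} = -8 + \frac{1}{2 \left(-10 + h\right)}$)
$j{\left(P \right)} = \left(-847 + P\right) \left(720 + P\right)$ ($j{\left(P \right)} = \left(720 + P\right) \left(-847 + P\right) = \left(-847 + P\right) \left(720 + P\right)$)
$\frac{604341}{j{\left(M{\left(13,-11 \right)} \right)}} = \frac{604341}{-609840 + \left(\frac{161 - -176}{2 \left(-10 - 11\right)}\right)^{2} - 127 \frac{161 - -176}{2 \left(-10 - 11\right)}} = \frac{604341}{-609840 + \left(\frac{161 + 176}{2 \left(-21\right)}\right)^{2} - 127 \frac{161 + 176}{2 \left(-21\right)}} = \frac{604341}{-609840 + \left(\frac{1}{2} \left(- \frac{1}{21}\right) 337\right)^{2} - 127 \cdot \frac{1}{2} \left(- \frac{1}{21}\right) 337} = \frac{604341}{-609840 + \left(- \frac{337}{42}\right)^{2} - - \frac{42799}{42}} = \frac{604341}{-609840 + \frac{113569}{1764} + \frac{42799}{42}} = \frac{604341}{- \frac{1073846633}{1764}} = 604341 \left(- \frac{1764}{1073846633}\right) = - \frac{1066057524}{1073846633}$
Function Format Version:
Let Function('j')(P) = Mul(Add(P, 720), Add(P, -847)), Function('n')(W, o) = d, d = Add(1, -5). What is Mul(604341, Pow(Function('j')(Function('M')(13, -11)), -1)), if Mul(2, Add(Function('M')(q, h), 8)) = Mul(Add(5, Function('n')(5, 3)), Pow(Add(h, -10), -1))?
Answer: Rational(-1066057524, 1073846633) ≈ -0.99275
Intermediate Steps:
d = -4
Function('n')(W, o) = -4
Function('M')(q, h) = Add(-8, Mul(Rational(1, 2), Pow(Add(-10, h), -1))) (Function('M')(q, h) = Add(-8, Mul(Rational(1, 2), Mul(Add(5, -4), Pow(Add(h, -10), -1)))) = Add(-8, Mul(Rational(1, 2), Mul(1, Pow(Add(-10, h), -1)))) = Add(-8, Mul(Rational(1, 2), Pow(Add(-10, h), -1))))
Function('j')(P) = Mul(Add(-847, P), Add(720, P)) (Function('j')(P) = Mul(Add(720, P), Add(-847, P)) = Mul(Add(-847, P), Add(720, P)))
Mul(604341, Pow(Function('j')(Function('M')(13, -11)), -1)) = Mul(604341, Pow(Add(-609840, Pow(Mul(Rational(1, 2), Pow(Add(-10, -11), -1), Add(161, Mul(-16, -11))), 2), Mul(-127, Mul(Rational(1, 2), Pow(Add(-10, -11), -1), Add(161, Mul(-16, -11))))), -1)) = Mul(604341, Pow(Add(-609840, Pow(Mul(Rational(1, 2), Pow(-21, -1), Add(161, 176)), 2), Mul(-127, Mul(Rational(1, 2), Pow(-21, -1), Add(161, 176)))), -1)) = Mul(604341, Pow(Add(-609840, Pow(Mul(Rational(1, 2), Rational(-1, 21), 337), 2), Mul(-127, Mul(Rational(1, 2), Rational(-1, 21), 337))), -1)) = Mul(604341, Pow(Add(-609840, Pow(Rational(-337, 42), 2), Mul(-127, Rational(-337, 42))), -1)) = Mul(604341, Pow(Add(-609840, Rational(113569, 1764), Rational(42799, 42)), -1)) = Mul(604341, Pow(Rational(-1073846633, 1764), -1)) = Mul(604341, Rational(-1764, 1073846633)) = Rational(-1066057524, 1073846633)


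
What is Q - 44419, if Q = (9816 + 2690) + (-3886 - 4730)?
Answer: -40529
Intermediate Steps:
Q = 3890 (Q = 12506 - 8616 = 3890)
Q - 44419 = 3890 - 44419 = -40529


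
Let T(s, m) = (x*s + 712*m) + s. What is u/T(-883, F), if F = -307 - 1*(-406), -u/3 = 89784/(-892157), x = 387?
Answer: -67338/60692548553 ≈ -1.1095e-6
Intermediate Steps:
u = 269352/892157 (u = -269352/(-892157) = -269352*(-1)/892157 = -3*(-89784/892157) = 269352/892157 ≈ 0.30191)
F = 99 (F = -307 + 406 = 99)
T(s, m) = 388*s + 712*m (T(s, m) = (387*s + 712*m) + s = 388*s + 712*m)
u/T(-883, F) = 269352/(892157*(388*(-883) + 712*99)) = 269352/(892157*(-342604 + 70488)) = (269352/892157)/(-272116) = (269352/892157)*(-1/272116) = -67338/60692548553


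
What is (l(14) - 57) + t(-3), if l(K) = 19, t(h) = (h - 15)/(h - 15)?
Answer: -37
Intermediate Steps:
t(h) = 1 (t(h) = (-15 + h)/(-15 + h) = 1)
(l(14) - 57) + t(-3) = (19 - 57) + 1 = -38 + 1 = -37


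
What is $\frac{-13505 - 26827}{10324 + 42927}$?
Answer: $- \frac{40332}{53251} \approx -0.75739$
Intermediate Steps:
$\frac{-13505 - 26827}{10324 + 42927} = - \frac{40332}{53251}$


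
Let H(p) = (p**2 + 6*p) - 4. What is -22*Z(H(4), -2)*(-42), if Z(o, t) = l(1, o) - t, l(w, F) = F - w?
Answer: 34188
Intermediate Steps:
H(p) = -4 + p**2 + 6*p
Z(o, t) = -1 + o - t (Z(o, t) = (o - 1*1) - t = (o - 1) - t = (-1 + o) - t = -1 + o - t)
-22*Z(H(4), -2)*(-42) = -22*(-1 + (-4 + 4**2 + 6*4) - 1*(-2))*(-42) = -22*(-1 + (-4 + 16 + 24) + 2)*(-42) = -22*(-1 + 36 + 2)*(-42) = -22*37*(-42) = -814*(-42) = 34188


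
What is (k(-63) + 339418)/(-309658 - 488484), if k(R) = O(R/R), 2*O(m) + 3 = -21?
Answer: -169703/399071 ≈ -0.42525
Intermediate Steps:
O(m) = -12 (O(m) = -3/2 + (1/2)*(-21) = -3/2 - 21/2 = -12)
k(R) = -12
(k(-63) + 339418)/(-309658 - 488484) = (-12 + 339418)/(-309658 - 488484) = 339406/(-798142) = 339406*(-1/798142) = -169703/399071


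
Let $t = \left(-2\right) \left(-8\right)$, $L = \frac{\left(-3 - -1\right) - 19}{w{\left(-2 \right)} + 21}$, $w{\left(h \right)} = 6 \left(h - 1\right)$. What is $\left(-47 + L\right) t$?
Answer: $-864$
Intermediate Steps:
$w{\left(h \right)} = -6 + 6 h$ ($w{\left(h \right)} = 6 \left(-1 + h\right) = -6 + 6 h$)
$L = -7$ ($L = \frac{\left(-3 - -1\right) - 19}{\left(-6 + 6 \left(-2\right)\right) + 21} = \frac{\left(-3 + 1\right) - 19}{\left(-6 - 12\right) + 21} = \frac{-2 - 19}{-18 + 21} = - \frac{21}{3} = \left(-21\right) \frac{1}{3} = -7$)
$t = 16$
$\left(-47 + L\right) t = \left(-47 - 7\right) 16 = \left(-54\right) 16 = -864$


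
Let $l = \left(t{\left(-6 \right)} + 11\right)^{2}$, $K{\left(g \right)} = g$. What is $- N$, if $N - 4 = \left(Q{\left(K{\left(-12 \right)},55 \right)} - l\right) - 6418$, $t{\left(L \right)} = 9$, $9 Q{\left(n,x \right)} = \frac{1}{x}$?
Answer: $\frac{3372929}{495} \approx 6814.0$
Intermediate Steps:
$Q{\left(n,x \right)} = \frac{1}{9 x}$
$l = 400$ ($l = \left(9 + 11\right)^{2} = 20^{2} = 400$)
$N = - \frac{3372929}{495}$ ($N = 4 + \left(\left(\frac{1}{9 \cdot 55} - 400\right) - 6418\right) = 4 + \left(\left(\frac{1}{9} \cdot \frac{1}{55} - 400\right) - 6418\right) = 4 + \left(\left(\frac{1}{495} - 400\right) - 6418\right) = 4 - \frac{3374909}{495} = - \frac{3372929}{495} \approx -6814.0$)
$- N = \left(-1\right) \left(- \frac{3372929}{495}\right) = \frac{3372929}{495}$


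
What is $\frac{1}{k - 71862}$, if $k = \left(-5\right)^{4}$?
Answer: $- \frac{1}{71237} \approx -1.4038 \cdot 10^{-5}$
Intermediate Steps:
$k = 625$
$\frac{1}{k - 71862} = \frac{1}{625 - 71862} = \frac{1}{-71237} = - \frac{1}{71237}$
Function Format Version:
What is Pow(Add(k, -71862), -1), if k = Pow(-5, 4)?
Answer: Rational(-1, 71237) ≈ -1.4038e-5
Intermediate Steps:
k = 625
Pow(Add(k, -71862), -1) = Pow(Add(625, -71862), -1) = Pow(-71237, -1) = Rational(-1, 71237)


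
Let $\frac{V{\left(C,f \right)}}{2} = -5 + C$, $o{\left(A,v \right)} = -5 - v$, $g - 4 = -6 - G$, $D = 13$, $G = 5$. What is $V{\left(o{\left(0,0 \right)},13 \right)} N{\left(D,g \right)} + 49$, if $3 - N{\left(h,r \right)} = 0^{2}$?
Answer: $-11$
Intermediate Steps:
$g = -7$ ($g = 4 - 11 = -7$)
$V{\left(C,f \right)} = -10 + 2 C$ ($V{\left(C,f \right)} = 2 \left(-5 + C\right) = -10 + 2 C$)
$N{\left(h,r \right)} = 3$ ($N{\left(h,r \right)} = 3 - 0^{2} = 3 - 0 = 3 + 0 = 3$)
$V{\left(o{\left(0,0 \right)},13 \right)} N{\left(D,g \right)} + 49 = \left(-10 + 2 \left(-5 - 0\right)\right) 3 + 49 = \left(-10 + 2 \left(-5 + 0\right)\right) 3 + 49 = \left(-10 + 2 \left(-5\right)\right) 3 + 49 = \left(-10 - 10\right) 3 + 49 = \left(-20\right) 3 + 49 = -60 + 49 = -11$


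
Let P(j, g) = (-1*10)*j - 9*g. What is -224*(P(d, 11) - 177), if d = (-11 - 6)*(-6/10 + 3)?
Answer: -29568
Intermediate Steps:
d = -204/5 (d = -17*(-6*1/10 + 3) = -17*(-3/5 + 3) = -17*12/5 = -204/5 ≈ -40.800)
P(j, g) = -10*j - 9*g
-224*(P(d, 11) - 177) = -224*((-10*(-204/5) - 9*11) - 177) = -224*((408 - 99) - 177) = -224*(309 - 177) = -224*132 = -29568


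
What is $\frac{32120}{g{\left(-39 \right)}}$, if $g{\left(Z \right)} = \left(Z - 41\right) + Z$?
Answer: $- \frac{32120}{119} \approx -269.92$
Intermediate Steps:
$g{\left(Z \right)} = -41 + 2 Z$ ($g{\left(Z \right)} = \left(-41 + Z\right) + Z = -41 + 2 Z$)
$\frac{32120}{g{\left(-39 \right)}} = \frac{32120}{-41 + 2 \left(-39\right)} = \frac{32120}{-41 - 78} = \frac{32120}{-119} = 32120 \left(- \frac{1}{119}\right) = - \frac{32120}{119}$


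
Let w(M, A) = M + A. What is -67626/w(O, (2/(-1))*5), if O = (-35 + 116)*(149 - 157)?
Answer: 33813/329 ≈ 102.78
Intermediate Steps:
O = -648 (O = 81*(-8) = -648)
w(M, A) = A + M
-67626/w(O, (2/(-1))*5) = -67626/((2/(-1))*5 - 648) = -67626/(-1*2*5 - 648) = -67626/(-2*5 - 648) = -67626/(-10 - 648) = -67626/(-658) = -67626*(-1/658) = 33813/329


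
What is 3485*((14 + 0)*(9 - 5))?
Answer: 195160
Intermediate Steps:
3485*((14 + 0)*(9 - 5)) = 3485*(14*4) = 3485*56 = 195160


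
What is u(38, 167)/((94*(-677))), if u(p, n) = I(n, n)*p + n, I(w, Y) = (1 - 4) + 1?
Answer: -91/63638 ≈ -0.0014300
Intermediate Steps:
I(w, Y) = -2 (I(w, Y) = -3 + 1 = -2)
u(p, n) = n - 2*p (u(p, n) = -2*p + n = n - 2*p)
u(38, 167)/((94*(-677))) = (167 - 2*38)/((94*(-677))) = (167 - 76)/(-63638) = 91*(-1/63638) = -91/63638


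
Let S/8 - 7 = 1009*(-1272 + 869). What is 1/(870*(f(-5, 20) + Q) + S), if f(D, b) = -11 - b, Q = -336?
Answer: -1/3572250 ≈ -2.7994e-7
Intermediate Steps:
S = -3252960 (S = 56 + 8*(1009*(-1272 + 869)) = 56 + 8*(1009*(-403)) = 56 + 8*(-406627) = 56 - 3253016 = -3252960)
1/(870*(f(-5, 20) + Q) + S) = 1/(870*((-11 - 1*20) - 336) - 3252960) = 1/(870*((-11 - 20) - 336) - 3252960) = 1/(870*(-31 - 336) - 3252960) = 1/(870*(-367) - 3252960) = 1/(-319290 - 3252960) = 1/(-3572250) = -1/3572250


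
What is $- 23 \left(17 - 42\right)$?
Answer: $575$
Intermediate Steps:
$- 23 \left(17 - 42\right) = \left(-23\right) \left(-25\right) = 575$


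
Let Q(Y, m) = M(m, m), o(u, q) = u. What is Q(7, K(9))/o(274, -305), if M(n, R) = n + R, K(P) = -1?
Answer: -1/137 ≈ -0.0072993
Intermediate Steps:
M(n, R) = R + n
Q(Y, m) = 2*m (Q(Y, m) = m + m = 2*m)
Q(7, K(9))/o(274, -305) = (2*(-1))/274 = -2*1/274 = -1/137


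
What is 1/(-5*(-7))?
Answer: 1/35 ≈ 0.028571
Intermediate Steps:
1/(-5*(-7)) = 1/35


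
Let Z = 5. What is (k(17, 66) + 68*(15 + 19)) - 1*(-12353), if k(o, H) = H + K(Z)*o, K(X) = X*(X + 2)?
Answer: 15326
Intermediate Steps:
K(X) = X*(2 + X)
k(o, H) = H + 35*o (k(o, H) = H + (5*(2 + 5))*o = H + (5*7)*o = H + 35*o)
(k(17, 66) + 68*(15 + 19)) - 1*(-12353) = ((66 + 35*17) + 68*(15 + 19)) - 1*(-12353) = ((66 + 595) + 68*34) + 12353 = (661 + 2312) + 12353 = 2973 + 12353 = 15326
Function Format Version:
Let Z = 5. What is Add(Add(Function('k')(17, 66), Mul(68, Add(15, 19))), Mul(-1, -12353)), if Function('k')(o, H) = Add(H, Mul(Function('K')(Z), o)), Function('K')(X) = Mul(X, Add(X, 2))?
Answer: 15326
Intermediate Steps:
Function('K')(X) = Mul(X, Add(2, X))
Function('k')(o, H) = Add(H, Mul(35, o)) (Function('k')(o, H) = Add(H, Mul(Mul(5, Add(2, 5)), o)) = Add(H, Mul(Mul(5, 7), o)) = Add(H, Mul(35, o)))
Add(Add(Function('k')(17, 66), Mul(68, Add(15, 19))), Mul(-1, -12353)) = Add(Add(Add(66, Mul(35, 17)), Mul(68, Add(15, 19))), Mul(-1, -12353)) = Add(Add(Add(66, 595), Mul(68, 34)), 12353) = Add(Add(661, 2312), 12353) = Add(2973, 12353) = 15326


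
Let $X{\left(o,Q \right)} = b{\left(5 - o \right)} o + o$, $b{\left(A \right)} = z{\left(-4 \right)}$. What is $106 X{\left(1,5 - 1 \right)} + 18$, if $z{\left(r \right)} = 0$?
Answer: $124$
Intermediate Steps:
$b{\left(A \right)} = 0$
$X{\left(o,Q \right)} = o$ ($X{\left(o,Q \right)} = 0 o + o = 0 + o = o$)
$106 X{\left(1,5 - 1 \right)} + 18 = 106 \cdot 1 + 18 = 106 + 18 = 124$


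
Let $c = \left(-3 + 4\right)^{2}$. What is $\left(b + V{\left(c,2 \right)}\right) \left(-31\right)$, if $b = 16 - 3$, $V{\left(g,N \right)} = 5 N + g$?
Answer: $-744$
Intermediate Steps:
$c = 1$ ($c = 1^{2} = 1$)
$V{\left(g,N \right)} = g + 5 N$
$b = 13$
$\left(b + V{\left(c,2 \right)}\right) \left(-31\right) = \left(13 + \left(1 + 5 \cdot 2\right)\right) \left(-31\right) = \left(13 + \left(1 + 10\right)\right) \left(-31\right) = \left(13 + 11\right) \left(-31\right) = 24 \left(-31\right) = -744$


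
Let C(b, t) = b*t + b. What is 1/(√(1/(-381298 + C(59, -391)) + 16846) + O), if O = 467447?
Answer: 188992561676/88343999166788605 - 2*√688432674154659/88343999166788605 ≈ 2.1387e-6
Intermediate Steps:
C(b, t) = b + b*t
1/(√(1/(-381298 + C(59, -391)) + 16846) + O) = 1/(√(1/(-381298 + 59*(1 - 391)) + 16846) + 467447) = 1/(√(1/(-381298 + 59*(-390)) + 16846) + 467447) = 1/(√(1/(-381298 - 23010) + 16846) + 467447) = 1/(√(1/(-404308) + 16846) + 467447) = 1/(√(-1/404308 + 16846) + 467447) = 1/(√(6810972567/404308) + 467447) = 1/(√688432674154659/202154 + 467447) = 1/(467447 + √688432674154659/202154)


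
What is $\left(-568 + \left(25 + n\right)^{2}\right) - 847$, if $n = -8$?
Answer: $-1126$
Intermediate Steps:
$\left(-568 + \left(25 + n\right)^{2}\right) - 847 = \left(-568 + \left(25 - 8\right)^{2}\right) - 847 = \left(-568 + 17^{2}\right) - 847 = \left(-568 + 289\right) - 847 = -279 - 847 = -1126$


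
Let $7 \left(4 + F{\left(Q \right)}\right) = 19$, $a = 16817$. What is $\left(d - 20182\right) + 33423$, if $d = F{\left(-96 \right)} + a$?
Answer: $\frac{210397}{7} \approx 30057.0$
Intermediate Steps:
$F{\left(Q \right)} = - \frac{9}{7}$ ($F{\left(Q \right)} = -4 + \frac{1}{7} \cdot 19 = -4 + \frac{19}{7} = - \frac{9}{7}$)
$d = \frac{117710}{7}$ ($d = - \frac{9}{7} + 16817 = \frac{117710}{7} \approx 16816.0$)
$\left(d - 20182\right) + 33423 = \left(\frac{117710}{7} - 20182\right) + 33423 = - \frac{23564}{7} + 33423 = \frac{210397}{7}$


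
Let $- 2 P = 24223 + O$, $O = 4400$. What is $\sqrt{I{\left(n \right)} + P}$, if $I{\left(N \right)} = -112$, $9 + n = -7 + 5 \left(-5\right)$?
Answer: $\frac{i \sqrt{57694}}{2} \approx 120.1 i$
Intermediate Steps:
$P = - \frac{28623}{2}$ ($P = - \frac{24223 + 4400}{2} = \left(- \frac{1}{2}\right) 28623 = - \frac{28623}{2} \approx -14312.0$)
$n = -41$ ($n = -9 + \left(-7 + 5 \left(-5\right)\right) = -9 - 32 = -41$)
$\sqrt{I{\left(n \right)} + P} = \sqrt{-112 - \frac{28623}{2}} = \sqrt{- \frac{28847}{2}} = \frac{i \sqrt{57694}}{2}$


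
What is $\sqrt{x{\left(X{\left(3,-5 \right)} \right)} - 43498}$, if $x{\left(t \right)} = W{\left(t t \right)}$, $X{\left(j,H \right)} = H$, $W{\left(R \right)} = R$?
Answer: $i \sqrt{43473} \approx 208.5 i$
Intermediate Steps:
$x{\left(t \right)} = t^{2}$ ($x{\left(t \right)} = t t = t^{2}$)
$\sqrt{x{\left(X{\left(3,-5 \right)} \right)} - 43498} = \sqrt{\left(-5\right)^{2} - 43498} = \sqrt{25 - 43498} = \sqrt{-43473} = i \sqrt{43473}$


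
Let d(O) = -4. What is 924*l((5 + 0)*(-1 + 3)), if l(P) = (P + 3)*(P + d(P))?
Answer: 72072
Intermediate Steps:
l(P) = (-4 + P)*(3 + P) (l(P) = (P + 3)*(P - 4) = (3 + P)*(-4 + P) = (-4 + P)*(3 + P))
924*l((5 + 0)*(-1 + 3)) = 924*(-12 + ((5 + 0)*(-1 + 3))**2 - (5 + 0)*(-1 + 3)) = 924*(-12 + (5*2)**2 - 5*2) = 924*(-12 + 10**2 - 1*10) = 924*(-12 + 100 - 10) = 924*78 = 72072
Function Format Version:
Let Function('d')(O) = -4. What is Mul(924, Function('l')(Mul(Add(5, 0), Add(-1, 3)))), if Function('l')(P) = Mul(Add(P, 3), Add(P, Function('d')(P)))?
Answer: 72072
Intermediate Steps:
Function('l')(P) = Mul(Add(-4, P), Add(3, P)) (Function('l')(P) = Mul(Add(P, 3), Add(P, -4)) = Mul(Add(3, P), Add(-4, P)) = Mul(Add(-4, P), Add(3, P)))
Mul(924, Function('l')(Mul(Add(5, 0), Add(-1, 3)))) = Mul(924, Add(-12, Pow(Mul(Add(5, 0), Add(-1, 3)), 2), Mul(-1, Mul(Add(5, 0), Add(-1, 3))))) = Mul(924, Add(-12, Pow(Mul(5, 2), 2), Mul(-1, Mul(5, 2)))) = Mul(924, Add(-12, Pow(10, 2), Mul(-1, 10))) = Mul(924, Add(-12, 100, -10)) = Mul(924, 78) = 72072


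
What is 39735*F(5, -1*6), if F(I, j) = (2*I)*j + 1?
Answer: -2344365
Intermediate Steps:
F(I, j) = 1 + 2*I*j (F(I, j) = 2*I*j + 1 = 1 + 2*I*j)
39735*F(5, -1*6) = 39735*(1 + 2*5*(-1*6)) = 39735*(1 + 2*5*(-6)) = 39735*(1 - 60) = 39735*(-59) = -2344365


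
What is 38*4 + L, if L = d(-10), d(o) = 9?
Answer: 161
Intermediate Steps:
L = 9
38*4 + L = 38*4 + 9 = 152 + 9 = 161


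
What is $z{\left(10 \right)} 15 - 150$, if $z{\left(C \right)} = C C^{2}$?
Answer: $14850$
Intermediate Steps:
$z{\left(C \right)} = C^{3}$
$z{\left(10 \right)} 15 - 150 = 10^{3} \cdot 15 - 150 = 1000 \cdot 15 - 150 = 15000 - 150 = 14850$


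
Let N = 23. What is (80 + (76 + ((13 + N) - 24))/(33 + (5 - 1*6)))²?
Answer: 109561/16 ≈ 6847.6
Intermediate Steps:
(80 + (76 + ((13 + N) - 24))/(33 + (5 - 1*6)))² = (80 + (76 + ((13 + 23) - 24))/(33 + (5 - 1*6)))² = (80 + (76 + (36 - 24))/(33 + (5 - 6)))² = (80 + (76 + 12)/(33 - 1))² = (80 + 88/32)² = (80 + 88*(1/32))² = (80 + 11/4)² = (331/4)² = 109561/16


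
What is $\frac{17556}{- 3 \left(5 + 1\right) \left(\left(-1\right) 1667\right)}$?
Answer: $\frac{2926}{5001} \approx 0.58508$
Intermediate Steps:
$\frac{17556}{- 3 \left(5 + 1\right) \left(\left(-1\right) 1667\right)} = \frac{17556}{\left(-3\right) 6 \left(-1667\right)} = \frac{17556}{\left(-18\right) \left(-1667\right)} = \frac{17556}{30006} = 17556 \cdot \frac{1}{30006} = \frac{2926}{5001}$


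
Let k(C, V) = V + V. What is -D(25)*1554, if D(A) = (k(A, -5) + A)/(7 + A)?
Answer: -11655/16 ≈ -728.44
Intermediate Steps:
k(C, V) = 2*V
D(A) = (-10 + A)/(7 + A) (D(A) = (2*(-5) + A)/(7 + A) = (-10 + A)/(7 + A))
-D(25)*1554 = -(-10 + 25)/(7 + 25)*1554 = -15/32*1554 = -11655/16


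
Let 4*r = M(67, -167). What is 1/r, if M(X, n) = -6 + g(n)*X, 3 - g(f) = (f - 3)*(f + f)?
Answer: -4/3804065 ≈ -1.0515e-6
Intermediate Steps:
g(f) = 3 - 2*f*(-3 + f) (g(f) = 3 - (f - 3)*(f + f) = 3 - (-3 + f)*2*f = 3 - 2*f*(-3 + f))
M(X, n) = -6 + X*(3 - 2*n² + 6*n) (M(X, n) = -6 + (3 - 2*n² + 6*n)*X = -6 + X*(3 - 2*n² + 6*n))
r = -3804065/4 (r = (-6 + 67*(3 - 2*(-167)² + 6*(-167)))/4 = (-6 + 67*(3 - 2*27889 - 1002))/4 = (-6 + 67*(3 - 55778 - 1002))/4 = (-6 + 67*(-56777))/4 = (-6 - 3804059)/4 = (¼)*(-3804065) = -3804065/4 ≈ -9.5102e+5)
1/r = 1/(-3804065/4) = -4/3804065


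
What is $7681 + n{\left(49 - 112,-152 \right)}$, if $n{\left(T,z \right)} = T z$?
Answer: $17257$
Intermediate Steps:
$7681 + n{\left(49 - 112,-152 \right)} = 7681 + \left(49 - 112\right) \left(-152\right) = 7681 - -9576 = 7681 + 9576 = 17257$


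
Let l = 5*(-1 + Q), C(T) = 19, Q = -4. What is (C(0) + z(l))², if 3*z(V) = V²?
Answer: 465124/9 ≈ 51680.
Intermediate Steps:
l = -25 (l = 5*(-1 - 4) = 5*(-5) = -25)
z(V) = V²/3
(C(0) + z(l))² = (19 + (⅓)*(-25)²)² = (19 + (⅓)*625)² = (19 + 625/3)² = (682/3)² = 465124/9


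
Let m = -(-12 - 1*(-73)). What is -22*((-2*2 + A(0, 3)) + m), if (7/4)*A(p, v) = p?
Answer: 1430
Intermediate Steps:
m = -61 (m = -(-12 + 73) = -1*61 = -61)
A(p, v) = 4*p/7
-22*((-2*2 + A(0, 3)) + m) = -22*((-2*2 + (4/7)*0) - 61) = -22*((-4 + 0) - 61) = -22*(-4 - 61) = -22*(-65) = 1430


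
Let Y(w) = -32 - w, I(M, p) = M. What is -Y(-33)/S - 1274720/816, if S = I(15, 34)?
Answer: -132789/85 ≈ -1562.2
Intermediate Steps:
S = 15
-Y(-33)/S - 1274720/816 = -(-32 - 1*(-33))/15 - 1274720/816 = -(-32 + 33)/15 - 1274720/816 = -1/15 - 1240*257/204 = -1*1/15 - 79670/51 = -1/15 - 79670/51 = -132789/85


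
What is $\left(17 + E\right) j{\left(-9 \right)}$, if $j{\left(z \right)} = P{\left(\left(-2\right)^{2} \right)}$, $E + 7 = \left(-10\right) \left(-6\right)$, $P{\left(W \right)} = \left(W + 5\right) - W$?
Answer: $350$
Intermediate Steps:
$P{\left(W \right)} = 5$ ($P{\left(W \right)} = \left(5 + W\right) - W = 5$)
$E = 53$ ($E = -7 - -60 = -7 + 60 = 53$)
$j{\left(z \right)} = 5$
$\left(17 + E\right) j{\left(-9 \right)} = \left(17 + 53\right) 5 = 70 \cdot 5 = 350$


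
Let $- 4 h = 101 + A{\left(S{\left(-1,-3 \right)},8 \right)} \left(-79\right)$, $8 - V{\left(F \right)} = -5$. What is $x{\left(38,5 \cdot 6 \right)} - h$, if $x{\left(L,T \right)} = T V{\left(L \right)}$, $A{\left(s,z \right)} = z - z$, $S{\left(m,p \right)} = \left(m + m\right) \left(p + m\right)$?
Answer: $\frac{1661}{4} \approx 415.25$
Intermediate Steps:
$V{\left(F \right)} = 13$ ($V{\left(F \right)} = 8 - -5 = 8 + 5 = 13$)
$S{\left(m,p \right)} = 2 m \left(m + p\right)$
$A{\left(s,z \right)} = 0$
$x{\left(L,T \right)} = 13 T$ ($x{\left(L,T \right)} = T 13 = 13 T$)
$h = - \frac{101}{4}$ ($h = - \frac{101 + 0 \left(-79\right)}{4} = - \frac{101 + 0}{4} = \left(- \frac{1}{4}\right) 101 = - \frac{101}{4} \approx -25.25$)
$x{\left(38,5 \cdot 6 \right)} - h = 13 \cdot 5 \cdot 6 - - \frac{101}{4} = 13 \cdot 30 + \frac{101}{4} = 390 + \frac{101}{4} = \frac{1661}{4}$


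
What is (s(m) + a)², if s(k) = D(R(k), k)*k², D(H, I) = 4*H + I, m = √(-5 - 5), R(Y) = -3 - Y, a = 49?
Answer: 19561 + 10140*I*√10 ≈ 19561.0 + 32066.0*I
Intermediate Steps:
m = I*√10 (m = √(-10) = I*√10 ≈ 3.1623*I)
D(H, I) = I + 4*H
s(k) = k²*(-12 - 3*k) (s(k) = (k + 4*(-3 - k))*k² = (k + (-12 - 4*k))*k² = (-12 - 3*k)*k² = k²*(-12 - 3*k))
(s(m) + a)² = (3*(I*√10)²*(-4 - I*√10) + 49)² = (3*(-10)*(-4 - I*√10) + 49)² = ((120 + 30*I*√10) + 49)² = (169 + 30*I*√10)²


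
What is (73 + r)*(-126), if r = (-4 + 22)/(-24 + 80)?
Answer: -18477/2 ≈ -9238.5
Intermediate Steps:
r = 9/28 (r = 18/56 = 18*(1/56) = 9/28 ≈ 0.32143)
(73 + r)*(-126) = (73 + 9/28)*(-126) = (2053/28)*(-126) = -18477/2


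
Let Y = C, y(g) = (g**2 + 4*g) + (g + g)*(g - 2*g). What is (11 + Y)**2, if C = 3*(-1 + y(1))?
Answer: 289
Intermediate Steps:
y(g) = -g**2 + 4*g (y(g) = (g**2 + 4*g) + (2*g)*(-g) = (g**2 + 4*g) - 2*g**2 = -g**2 + 4*g)
C = 6 (C = 3*(-1 + 1*(4 - 1*1)) = 3*(-1 + 1*(4 - 1)) = 3*(-1 + 1*3) = 3*(-1 + 3) = 3*2 = 6)
Y = 6
(11 + Y)**2 = (11 + 6)**2 = 17**2 = 289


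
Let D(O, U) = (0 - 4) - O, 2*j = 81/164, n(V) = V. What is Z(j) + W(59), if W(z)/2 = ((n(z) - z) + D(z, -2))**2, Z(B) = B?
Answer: 2603745/328 ≈ 7938.3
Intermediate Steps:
j = 81/328 (j = (81/164)/2 = (81*(1/164))/2 = (1/2)*(81/164) = 81/328 ≈ 0.24695)
D(O, U) = -4 - O
W(z) = 2*(-4 - z)**2 (W(z) = 2*((z - z) + (-4 - z))**2 = 2*(0 + (-4 - z))**2 = 2*(-4 - z)**2)
Z(j) + W(59) = 81/328 + 2*(4 + 59)**2 = 81/328 + 2*63**2 = 81/328 + 2*3969 = 81/328 + 7938 = 2603745/328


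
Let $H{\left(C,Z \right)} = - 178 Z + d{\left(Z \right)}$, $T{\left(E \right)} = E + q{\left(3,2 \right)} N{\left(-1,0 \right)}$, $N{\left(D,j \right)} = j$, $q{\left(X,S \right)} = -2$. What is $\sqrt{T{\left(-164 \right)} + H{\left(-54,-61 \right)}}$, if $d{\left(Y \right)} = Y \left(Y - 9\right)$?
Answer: $2 \sqrt{3741} \approx 122.33$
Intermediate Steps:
$d{\left(Y \right)} = Y \left(-9 + Y\right)$
$T{\left(E \right)} = E$ ($T{\left(E \right)} = E - 0 = E + 0 = E$)
$H{\left(C,Z \right)} = - 178 Z + Z \left(-9 + Z\right)$
$\sqrt{T{\left(-164 \right)} + H{\left(-54,-61 \right)}} = \sqrt{-164 - 61 \left(-187 - 61\right)} = \sqrt{-164 - -15128} = \sqrt{-164 + 15128} = \sqrt{14964} = 2 \sqrt{3741}$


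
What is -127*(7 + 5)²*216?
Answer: -3950208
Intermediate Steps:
-127*(7 + 5)²*216 = -127*12²*216 = -127*144*216 = -18288*216 = -3950208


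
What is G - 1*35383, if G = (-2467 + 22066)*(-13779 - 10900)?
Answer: -483719104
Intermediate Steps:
G = -483683721 (G = 19599*(-24679) = -483683721)
G - 1*35383 = -483683721 - 1*35383 = -483683721 - 35383 = -483719104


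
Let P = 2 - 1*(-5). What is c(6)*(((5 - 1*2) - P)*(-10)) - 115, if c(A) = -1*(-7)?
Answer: 165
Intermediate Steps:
c(A) = 7
P = 7 (P = 2 + 5 = 7)
c(6)*(((5 - 1*2) - P)*(-10)) - 115 = 7*(((5 - 1*2) - 1*7)*(-10)) - 115 = 7*(((5 - 2) - 7)*(-10)) - 115 = 7*((3 - 7)*(-10)) - 115 = 7*(-4*(-10)) - 115 = 7*40 - 115 = 280 - 115 = 165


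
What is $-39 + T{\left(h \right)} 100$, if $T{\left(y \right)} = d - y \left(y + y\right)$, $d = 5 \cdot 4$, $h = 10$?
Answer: $-18039$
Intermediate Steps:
$d = 20$
$T{\left(y \right)} = 20 - 2 y^{2}$ ($T{\left(y \right)} = 20 - y \left(y + y\right) = 20 - y 2 y = 20 - 2 y^{2}$)
$-39 + T{\left(h \right)} 100 = -39 + \left(20 - 2 \cdot 10^{2}\right) 100 = -39 + \left(20 - 200\right) 100 = -39 - 18000 = -18039$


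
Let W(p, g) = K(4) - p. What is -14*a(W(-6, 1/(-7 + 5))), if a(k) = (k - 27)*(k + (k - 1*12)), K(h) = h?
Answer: 1904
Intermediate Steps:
W(p, g) = 4 - p
a(k) = (-27 + k)*(-12 + 2*k) (a(k) = (-27 + k)*(k + (k - 12)) = (-27 + k)*(k + (-12 + k)) = (-27 + k)*(-12 + 2*k))
-14*a(W(-6, 1/(-7 + 5))) = -14*(324 - 66*(4 - 1*(-6)) + 2*(4 - 1*(-6))**2) = -14*(324 - 66*(4 + 6) + 2*(4 + 6)**2) = -14*(324 - 66*10 + 2*10**2) = -14*(324 - 660 + 2*100) = -14*(324 - 660 + 200) = -14*(-136) = 1904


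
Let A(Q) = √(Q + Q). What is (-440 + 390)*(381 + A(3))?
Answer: -19050 - 50*√6 ≈ -19172.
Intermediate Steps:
A(Q) = √2*√Q (A(Q) = √(2*Q) = √2*√Q)
(-440 + 390)*(381 + A(3)) = (-440 + 390)*(381 + √2*√3) = -50*(381 + √6) = -19050 - 50*√6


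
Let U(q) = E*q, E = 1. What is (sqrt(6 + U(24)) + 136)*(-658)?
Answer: -89488 - 658*sqrt(30) ≈ -93092.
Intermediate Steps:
U(q) = q (U(q) = 1*q = q)
(sqrt(6 + U(24)) + 136)*(-658) = (sqrt(6 + 24) + 136)*(-658) = (sqrt(30) + 136)*(-658) = (136 + sqrt(30))*(-658) = -89488 - 658*sqrt(30)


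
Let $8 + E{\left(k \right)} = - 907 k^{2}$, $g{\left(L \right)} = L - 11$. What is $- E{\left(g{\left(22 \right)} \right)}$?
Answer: $109755$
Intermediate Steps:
$g{\left(L \right)} = -11 + L$ ($g{\left(L \right)} = L - 11 = -11 + L$)
$E{\left(k \right)} = -8 - 907 k^{2}$
$- E{\left(g{\left(22 \right)} \right)} = - (-8 - 907 \left(-11 + 22\right)^{2}) = - (-8 - 907 \cdot 11^{2}) = - (-8 - 109747) = \left(-1\right) \left(-109755\right) = 109755$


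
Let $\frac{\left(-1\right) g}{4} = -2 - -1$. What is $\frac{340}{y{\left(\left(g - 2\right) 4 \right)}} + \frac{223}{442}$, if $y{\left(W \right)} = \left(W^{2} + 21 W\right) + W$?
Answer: $\frac{5095}{2652} \approx 1.9212$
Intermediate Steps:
$g = 4$ ($g = - 4 \left(-2 - -1\right) = - 4 \left(-2 + 1\right) = \left(-4\right) \left(-1\right) = 4$)
$y{\left(W \right)} = W^{2} + 22 W$
$\frac{340}{y{\left(\left(g - 2\right) 4 \right)}} + \frac{223}{442} = \frac{340}{\left(4 - 2\right) 4 \left(22 + \left(4 - 2\right) 4\right)} + \frac{223}{442} = \frac{340}{2 \cdot 4 \left(22 + 2 \cdot 4\right)} + 223 \cdot \frac{1}{442} = \frac{340}{8 \left(22 + 8\right)} + \frac{223}{442} = \frac{340}{8 \cdot 30} + \frac{223}{442} = \frac{340}{240} + \frac{223}{442} = 340 \cdot \frac{1}{240} + \frac{223}{442} = \frac{17}{12} + \frac{223}{442} = \frac{5095}{2652}$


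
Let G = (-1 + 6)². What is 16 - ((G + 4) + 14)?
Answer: -27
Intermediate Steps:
G = 25 (G = 5² = 25)
16 - ((G + 4) + 14) = 16 - ((25 + 4) + 14) = 16 - (29 + 14) = 16 - 1*43 = 16 - 43 = -27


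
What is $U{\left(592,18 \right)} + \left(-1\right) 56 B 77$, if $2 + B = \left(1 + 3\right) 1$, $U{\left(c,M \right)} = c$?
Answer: $-8032$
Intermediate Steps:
$B = 2$ ($B = -2 + \left(1 + 3\right) 1 = -2 + 4 \cdot 1 = -2 + 4 = 2$)
$U{\left(592,18 \right)} + \left(-1\right) 56 B 77 = 592 + \left(-1\right) 56 \cdot 2 \cdot 77 = 592 + \left(-56\right) 2 \cdot 77 = 592 - 8624 = -8032$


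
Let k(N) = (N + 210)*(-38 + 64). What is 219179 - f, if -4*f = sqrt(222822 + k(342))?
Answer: 219179 + sqrt(237174)/4 ≈ 2.1930e+5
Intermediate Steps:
k(N) = 5460 + 26*N (k(N) = (210 + N)*26 = 5460 + 26*N)
f = -sqrt(237174)/4 (f = -sqrt(222822 + (5460 + 26*342))/4 = -sqrt(222822 + (5460 + 8892))/4 = -sqrt(222822 + 14352)/4 = -sqrt(237174)/4 ≈ -121.75)
219179 - f = 219179 - (-1)*sqrt(237174)/4 = 219179 + sqrt(237174)/4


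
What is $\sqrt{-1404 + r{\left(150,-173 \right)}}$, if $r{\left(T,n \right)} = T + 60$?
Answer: $i \sqrt{1194} \approx 34.554 i$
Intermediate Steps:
$r{\left(T,n \right)} = 60 + T$
$\sqrt{-1404 + r{\left(150,-173 \right)}} = \sqrt{-1404 + \left(60 + 150\right)} = \sqrt{-1404 + 210} = \sqrt{-1194} = i \sqrt{1194}$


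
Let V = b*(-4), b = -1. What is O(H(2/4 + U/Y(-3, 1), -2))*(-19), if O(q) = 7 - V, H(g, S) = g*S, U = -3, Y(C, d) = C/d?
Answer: -57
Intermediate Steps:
V = 4 (V = -1*(-4) = 4)
H(g, S) = S*g
O(q) = 3 (O(q) = 7 - 1*4 = 7 - 4 = 3)
O(H(2/4 + U/Y(-3, 1), -2))*(-19) = 3*(-19) = -57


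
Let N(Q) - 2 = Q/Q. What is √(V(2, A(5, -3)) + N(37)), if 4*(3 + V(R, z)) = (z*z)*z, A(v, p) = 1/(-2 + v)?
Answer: √3/18 ≈ 0.096225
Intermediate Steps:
N(Q) = 3 (N(Q) = 2 + Q/Q = 2 + 1 = 3)
V(R, z) = -3 + z³/4 (V(R, z) = -3 + ((z*z)*z)/4 = -3 + (z²*z)/4 = -3 + z³/4)
√(V(2, A(5, -3)) + N(37)) = √((-3 + (1/(-2 + 5))³/4) + 3) = √((-3 + (1/3)³/4) + 3) = √((-3 + (⅓)³/4) + 3) = √((-3 + (¼)*(1/27)) + 3) = √((-3 + 1/108) + 3) = √(-323/108 + 3) = √(1/108) = √3/18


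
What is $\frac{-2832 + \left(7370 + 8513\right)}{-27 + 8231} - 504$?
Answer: $- \frac{4121765}{8204} \approx -502.41$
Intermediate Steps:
$\frac{-2832 + \left(7370 + 8513\right)}{-27 + 8231} - 504 = \frac{-2832 + 15883}{8204} - 504 = 13051 \cdot \frac{1}{8204} - 504 = \frac{13051}{8204} - 504 = - \frac{4121765}{8204}$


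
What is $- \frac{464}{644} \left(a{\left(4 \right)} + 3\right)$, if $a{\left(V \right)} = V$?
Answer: $- \frac{116}{23} \approx -5.0435$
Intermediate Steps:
$- \frac{464}{644} \left(a{\left(4 \right)} + 3\right) = - \frac{464}{644} \left(4 + 3\right) = \left(-464\right) \frac{1}{644} \cdot 7 = \left(- \frac{116}{161}\right) 7 = - \frac{116}{23}$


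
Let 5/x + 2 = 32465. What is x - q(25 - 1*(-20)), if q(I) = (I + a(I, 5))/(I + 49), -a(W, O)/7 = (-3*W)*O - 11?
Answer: -157347691/3051522 ≈ -51.564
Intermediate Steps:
x = 5/32463 (x = 5/(-2 + 32465) = 5/32463 ≈ 0.00015402)
a(W, O) = 77 + 21*O*W (a(W, O) = -7*((-3*W)*O - 11) = -7*(-3*O*W - 11) = -7*(-11 - 3*O*W) = 77 + 21*O*W)
q(I) = (77 + 106*I)/(49 + I) (q(I) = (I + (77 + 21*5*I))/(I + 49) = (I + (77 + 105*I))/(49 + I) = (77 + 106*I)/(49 + I))
x - q(25 - 1*(-20)) = 5/32463 - (77 + 106*(25 - 1*(-20)))/(49 + (25 - 1*(-20))) = 5/32463 - (77 + 106*(25 + 20))/(49 + (25 + 20)) = 5/32463 - (77 + 106*45)/(49 + 45) = 5/32463 - (77 + 4770)/94 = 5/32463 - 4847/94 = -157347691/3051522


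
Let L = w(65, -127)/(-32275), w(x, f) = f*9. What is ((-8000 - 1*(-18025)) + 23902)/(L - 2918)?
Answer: -1094993925/94177307 ≈ -11.627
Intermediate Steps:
w(x, f) = 9*f
L = 1143/32275 (L = (9*(-127))/(-32275) = -1143*(-1/32275) = 1143/32275 ≈ 0.035414)
((-8000 - 1*(-18025)) + 23902)/(L - 2918) = ((-8000 - 1*(-18025)) + 23902)/(1143/32275 - 2918) = ((-8000 + 18025) + 23902)/(-94177307/32275) = (10025 + 23902)*(-32275/94177307) = 33927*(-32275/94177307) = -1094993925/94177307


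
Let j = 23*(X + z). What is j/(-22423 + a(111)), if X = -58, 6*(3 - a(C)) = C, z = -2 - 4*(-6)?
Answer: 552/14959 ≈ 0.036901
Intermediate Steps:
z = 22 (z = -2 + 24 = 22)
a(C) = 3 - C/6
j = -828 (j = 23*(-58 + 22) = 23*(-36) = -828)
j/(-22423 + a(111)) = -828/(-22423 + (3 - 1/6*111)) = -828/(-22423 + (3 - 37/2)) = -828/(-22423 - 31/2) = -828/(-44877/2) = -828*(-2/44877) = 552/14959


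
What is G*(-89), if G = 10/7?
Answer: -890/7 ≈ -127.14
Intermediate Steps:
G = 10/7 (G = 10*(1/7) = 10/7 ≈ 1.4286)
G*(-89) = (10/7)*(-89) = -890/7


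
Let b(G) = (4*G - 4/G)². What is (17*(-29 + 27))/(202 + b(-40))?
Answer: -3400/2577001 ≈ -0.0013194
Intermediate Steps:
b(G) = (-4/G + 4*G)²
(17*(-29 + 27))/(202 + b(-40)) = (17*(-29 + 27))/(202 + 16*(-1 + (-40)²)²/(-40)²) = (17*(-2))/(202 + 16*(1/1600)*(-1 + 1600)²) = -34/(202 + 16*(1/1600)*1599²) = -34/(202 + 16*(1/1600)*2556801) = -34/(202 + 2556801/100) = -34/2577001/100 = -34*100/2577001 = -3400/2577001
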